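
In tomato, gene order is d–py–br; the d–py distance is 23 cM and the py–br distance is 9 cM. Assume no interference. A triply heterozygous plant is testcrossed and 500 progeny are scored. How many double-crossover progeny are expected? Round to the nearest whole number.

Map distances give recombination frequencies of 0.230 and 0.090 for the two intervals.
With no interference, expected double-crossover frequency = 0.230 × 0.090 = 0.02070.
Expected number = 0.02070 × 500 = 10.35 ≈ 10.

10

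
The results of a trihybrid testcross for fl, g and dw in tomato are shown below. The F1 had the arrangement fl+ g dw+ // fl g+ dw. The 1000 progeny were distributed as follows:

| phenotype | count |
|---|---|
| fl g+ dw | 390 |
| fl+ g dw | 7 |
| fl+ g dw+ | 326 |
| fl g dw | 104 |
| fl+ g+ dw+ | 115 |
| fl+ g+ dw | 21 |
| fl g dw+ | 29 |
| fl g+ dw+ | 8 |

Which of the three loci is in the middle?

dw

The two rarest classes, fl+ g dw and fl g+ dw+, are the double crossovers. Comparing them with the parentals, only the dw allele has switched, so dw is the middle locus and the order is fl – dw – g.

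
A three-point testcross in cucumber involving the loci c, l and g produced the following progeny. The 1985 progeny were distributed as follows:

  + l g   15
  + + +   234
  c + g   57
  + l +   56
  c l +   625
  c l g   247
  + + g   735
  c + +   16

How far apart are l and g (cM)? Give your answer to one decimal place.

25.8 cM

The two most frequent reciprocal classes, c l + and + + g, are the parental types, so the F1 was c l + / + + g.
The two rarest classes, c + + and + l g, are the double crossovers. Comparing them with the parentals, only the l allele has switched, so l is the middle locus and the order is g – l – c.
Crossovers in the g–l interval produce the single-crossover classes c l g and + + + (247 + 234 = 481) plus the double crossovers (31).
RF(g–l) = (481 + 31) / 1985 = 512/1985 = 0.2579 → 25.8 cM.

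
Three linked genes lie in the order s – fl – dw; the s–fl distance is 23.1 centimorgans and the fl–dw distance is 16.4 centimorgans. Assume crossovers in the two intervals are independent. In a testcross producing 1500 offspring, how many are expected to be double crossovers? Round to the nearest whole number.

57

Map distances give recombination frequencies of 0.231 and 0.164 for the two intervals.
With no interference, expected double-crossover frequency = 0.231 × 0.164 = 0.03788.
Expected number = 0.03788 × 1500 = 56.83 ≈ 57.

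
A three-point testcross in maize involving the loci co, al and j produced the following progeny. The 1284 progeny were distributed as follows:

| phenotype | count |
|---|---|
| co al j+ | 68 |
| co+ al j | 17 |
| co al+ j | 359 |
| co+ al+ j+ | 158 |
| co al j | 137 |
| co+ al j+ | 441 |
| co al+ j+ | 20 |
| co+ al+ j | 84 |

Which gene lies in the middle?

The two most frequent reciprocal classes, co+ al j+ and co al+ j, are the parental types, so the F1 was co+ al j+ / co al+ j.
The two rarest classes, co+ al j and co al+ j+, are the double crossovers. Comparing them with the parentals, only the j allele has switched, so j is the middle locus and the order is al – j – co.

j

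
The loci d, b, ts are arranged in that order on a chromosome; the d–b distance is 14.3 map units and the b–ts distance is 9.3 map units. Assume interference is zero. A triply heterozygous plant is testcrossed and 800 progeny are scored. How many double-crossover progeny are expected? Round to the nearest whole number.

Map distances give recombination frequencies of 0.143 and 0.093 for the two intervals.
With no interference, expected double-crossover frequency = 0.143 × 0.093 = 0.01330.
Expected number = 0.01330 × 800 = 10.64 ≈ 11.

11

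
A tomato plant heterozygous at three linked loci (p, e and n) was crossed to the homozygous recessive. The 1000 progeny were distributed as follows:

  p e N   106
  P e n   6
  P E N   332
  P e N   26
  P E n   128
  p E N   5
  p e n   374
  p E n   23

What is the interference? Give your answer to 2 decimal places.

The two most frequent reciprocal classes, P E N and p e n, are the parental types, so the F1 was P E N / p e n.
The two rarest classes, p E N and P e n, are the double crossovers. Comparing them with the parentals, only the p allele has switched, so p is the middle locus and the order is e – p – n.
e–p: (49 + 11)/1000 = 0.0600; p–n: (234 + 11)/1000 = 0.2450.
Expected DCO frequency = 0.0600 × 0.2450 ≈ 0.01470; observed = 11/1000 ≈ 0.01100.
Coefficient of coincidence = 0.01100/0.01470 ≈ 0.75; interference = 1 − 0.75 = 0.25.

0.25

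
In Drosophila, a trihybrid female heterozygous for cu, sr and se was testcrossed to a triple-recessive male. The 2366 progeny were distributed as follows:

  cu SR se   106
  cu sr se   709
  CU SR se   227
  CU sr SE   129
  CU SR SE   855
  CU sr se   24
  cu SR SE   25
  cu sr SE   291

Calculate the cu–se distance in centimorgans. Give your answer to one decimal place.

The two most frequent reciprocal classes, cu sr se and CU SR SE, are the parental types, so the F1 was cu sr se / CU SR SE.
The two rarest classes, CU sr se and cu SR SE, are the double crossovers. Comparing them with the parentals, only the cu allele has switched, so cu is the middle locus and the order is sr – cu – se.
Crossovers in the cu–se interval produce the single-crossover classes cu sr SE and CU SR se (291 + 227 = 518) plus the double crossovers (49).
RF(cu–se) = (518 + 49) / 2366 = 567/2366 = 0.2396 → 24.0 centimorgans.

24.0 centimorgans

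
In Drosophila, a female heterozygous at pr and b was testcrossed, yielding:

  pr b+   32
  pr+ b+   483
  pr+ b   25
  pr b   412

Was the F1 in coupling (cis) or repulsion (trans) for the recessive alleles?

The two most frequent classes are pr+ b+ (483) and pr b (412); these are the parental (non-recombinant) types.
So the F1 carried pr+ b+ on one chromosome and pr b on the other — the recessive alleles are on the same chromosome (cis / coupling).

cis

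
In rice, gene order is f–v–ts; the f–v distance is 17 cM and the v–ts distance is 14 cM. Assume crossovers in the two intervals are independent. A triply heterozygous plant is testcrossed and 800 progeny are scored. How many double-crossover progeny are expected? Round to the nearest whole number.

19

Map distances give recombination frequencies of 0.170 and 0.140 for the two intervals.
With no interference, expected double-crossover frequency = 0.170 × 0.140 = 0.02380.
Expected number = 0.02380 × 800 = 19.04 ≈ 19.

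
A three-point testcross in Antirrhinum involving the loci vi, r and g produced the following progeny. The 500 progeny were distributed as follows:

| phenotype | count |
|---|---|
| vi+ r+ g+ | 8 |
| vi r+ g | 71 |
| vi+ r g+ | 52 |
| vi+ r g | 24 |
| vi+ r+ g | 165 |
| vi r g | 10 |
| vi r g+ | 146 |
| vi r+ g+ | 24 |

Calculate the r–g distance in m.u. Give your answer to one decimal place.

13.2 m.u.

The two most frequent reciprocal classes, vi r g+ and vi+ r+ g, are the parental types, so the F1 was vi r g+ / vi+ r+ g.
The two rarest classes, vi r g and vi+ r+ g+, are the double crossovers. Comparing them with the parentals, only the g allele has switched, so g is the middle locus and the order is r – g – vi.
Crossovers in the r–g interval produce the single-crossover classes vi r+ g+ and vi+ r g (24 + 24 = 48) plus the double crossovers (18).
RF(r–g) = (48 + 18) / 500 = 66/500 = 0.1320 → 13.2 m.u.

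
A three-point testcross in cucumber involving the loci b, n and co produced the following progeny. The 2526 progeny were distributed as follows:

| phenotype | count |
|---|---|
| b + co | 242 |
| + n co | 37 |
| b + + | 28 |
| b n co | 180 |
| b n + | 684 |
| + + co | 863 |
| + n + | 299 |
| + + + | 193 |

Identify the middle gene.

n

The two most frequent reciprocal classes, + + co and b n +, are the parental types, so the F1 was + + co / b n +.
The two rarest classes, + n co and b + +, are the double crossovers. Comparing them with the parentals, only the n allele has switched, so n is the middle locus and the order is b – n – co.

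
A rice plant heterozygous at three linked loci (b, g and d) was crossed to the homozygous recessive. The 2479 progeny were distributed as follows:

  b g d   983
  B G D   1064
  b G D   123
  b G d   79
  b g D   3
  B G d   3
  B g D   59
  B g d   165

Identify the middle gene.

d

The two most frequent reciprocal classes, b g d and B G D, are the parental types, so the F1 was b g d / B G D.
The two rarest classes, b g D and B G d, are the double crossovers. Comparing them with the parentals, only the d allele has switched, so d is the middle locus and the order is g – d – b.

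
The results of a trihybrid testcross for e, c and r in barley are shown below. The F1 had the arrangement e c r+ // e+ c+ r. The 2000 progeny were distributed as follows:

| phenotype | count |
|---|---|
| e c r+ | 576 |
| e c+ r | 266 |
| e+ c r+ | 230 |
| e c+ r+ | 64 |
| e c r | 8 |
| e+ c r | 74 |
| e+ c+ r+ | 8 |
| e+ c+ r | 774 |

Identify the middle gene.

The two rarest classes, e c r and e+ c+ r+, are the double crossovers. Comparing them with the parentals, only the r allele has switched, so r is the middle locus and the order is c – r – e.

r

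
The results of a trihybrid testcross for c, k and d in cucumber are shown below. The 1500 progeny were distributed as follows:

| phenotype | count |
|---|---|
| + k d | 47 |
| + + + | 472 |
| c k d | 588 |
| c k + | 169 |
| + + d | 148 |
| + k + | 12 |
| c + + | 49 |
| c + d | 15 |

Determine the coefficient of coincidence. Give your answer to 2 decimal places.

The two most frequent reciprocal classes, + + + and c k d, are the parental types, so the F1 was + + + / c k d.
The two rarest classes, + k + and c + d, are the double crossovers. Comparing them with the parentals, only the k allele has switched, so k is the middle locus and the order is c – k – d.
c–k: (96 + 27)/1500 = 0.0820; k–d: (317 + 27)/1500 = 0.2293.
Expected DCO frequency = 0.0820 × 0.2293 ≈ 0.01880; observed = 27/1500 ≈ 0.01800.
Coefficient of coincidence = 0.01800/0.01880 ≈ 0.96.

0.96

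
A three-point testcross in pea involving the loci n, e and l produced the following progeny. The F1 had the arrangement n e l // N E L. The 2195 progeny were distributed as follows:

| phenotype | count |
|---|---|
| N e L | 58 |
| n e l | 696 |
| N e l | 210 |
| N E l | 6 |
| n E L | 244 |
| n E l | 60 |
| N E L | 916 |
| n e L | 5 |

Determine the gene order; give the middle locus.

The two rarest classes, n e L and N E l, are the double crossovers. Comparing them with the parentals, only the l allele has switched, so l is the middle locus and the order is e – l – n.

l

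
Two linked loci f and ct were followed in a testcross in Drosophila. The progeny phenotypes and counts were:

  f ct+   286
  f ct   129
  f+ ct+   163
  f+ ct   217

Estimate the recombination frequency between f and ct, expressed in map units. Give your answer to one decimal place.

36.7 map units

The two most frequent classes, f+ ct (217) and f ct+ (286), are the parental types, so the F1 was f+ ct / f ct+.
The recombinant classes are f+ ct+ and f ct: 163 + 129 = 292.
Recombination frequency = 292/795 = 0.3673 ≈ 36.7%, i.e. 36.7 map units.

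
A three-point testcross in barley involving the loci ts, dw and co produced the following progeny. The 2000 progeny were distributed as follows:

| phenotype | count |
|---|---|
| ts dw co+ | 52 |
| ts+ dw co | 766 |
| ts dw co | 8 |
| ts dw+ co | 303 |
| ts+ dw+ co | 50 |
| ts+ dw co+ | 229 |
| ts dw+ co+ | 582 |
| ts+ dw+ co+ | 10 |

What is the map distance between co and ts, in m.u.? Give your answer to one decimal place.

The two most frequent reciprocal classes, ts+ dw co and ts dw+ co+, are the parental types, so the F1 was ts+ dw co / ts dw+ co+.
The two rarest classes, ts dw co and ts+ dw+ co+, are the double crossovers. Comparing them with the parentals, only the ts allele has switched, so ts is the middle locus and the order is dw – ts – co.
Crossovers in the ts–co interval produce the single-crossover classes ts+ dw co+ and ts dw+ co (229 + 303 = 532) plus the double crossovers (18).
RF(ts–co) = (532 + 18) / 2000 = 550/2000 = 0.2750 → 27.5 m.u.

27.5 m.u.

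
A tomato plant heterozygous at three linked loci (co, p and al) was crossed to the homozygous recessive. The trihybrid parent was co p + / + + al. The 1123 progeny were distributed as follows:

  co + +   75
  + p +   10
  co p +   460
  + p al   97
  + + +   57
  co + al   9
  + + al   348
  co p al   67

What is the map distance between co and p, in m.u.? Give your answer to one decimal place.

The two rarest classes, + p + and co + al, are the double crossovers. Comparing them with the parentals, only the co allele has switched, so co is the middle locus and the order is al – co – p.
Crossovers in the co–p interval produce the single-crossover classes co + + and + p al (75 + 97 = 172) plus the double crossovers (19).
RF(co–p) = (172 + 19) / 1123 = 191/1123 = 0.1701 → 17.0 m.u.

17.0 m.u.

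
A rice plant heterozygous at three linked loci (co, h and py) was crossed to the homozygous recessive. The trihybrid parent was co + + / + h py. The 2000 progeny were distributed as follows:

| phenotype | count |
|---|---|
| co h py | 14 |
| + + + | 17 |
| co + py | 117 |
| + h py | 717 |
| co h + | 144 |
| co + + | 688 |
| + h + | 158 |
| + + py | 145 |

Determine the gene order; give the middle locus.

co

The two rarest classes, + + + and co h py, are the double crossovers. Comparing them with the parentals, only the co allele has switched, so co is the middle locus and the order is py – co – h.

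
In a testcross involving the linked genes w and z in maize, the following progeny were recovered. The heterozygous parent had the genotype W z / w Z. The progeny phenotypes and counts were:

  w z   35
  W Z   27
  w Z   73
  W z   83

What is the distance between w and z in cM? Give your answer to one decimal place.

The recombinant classes are W Z and w z: 27 + 35 = 62.
Recombination frequency = 62/218 = 0.2844 ≈ 28.4%, i.e. 28.4 cM.

28.4 cM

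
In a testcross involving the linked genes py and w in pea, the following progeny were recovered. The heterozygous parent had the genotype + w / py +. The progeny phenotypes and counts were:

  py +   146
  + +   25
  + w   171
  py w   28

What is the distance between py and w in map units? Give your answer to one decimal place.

14.3 map units

The recombinant classes are + + and py w: 25 + 28 = 53.
Recombination frequency = 53/370 = 0.1432 ≈ 14.3%, i.e. 14.3 map units.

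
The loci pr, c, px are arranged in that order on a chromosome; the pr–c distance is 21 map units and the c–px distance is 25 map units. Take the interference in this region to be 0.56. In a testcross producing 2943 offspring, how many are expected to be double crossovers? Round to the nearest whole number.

68

Map distances give recombination frequencies of 0.210 and 0.250 for the two intervals.
With interference 0.56 (so coincidence = 0.44), expected double-crossover frequency = 0.210 × 0.250 × 0.44 = 0.02310.
Expected number = 0.02310 × 2943 = 67.98 ≈ 68.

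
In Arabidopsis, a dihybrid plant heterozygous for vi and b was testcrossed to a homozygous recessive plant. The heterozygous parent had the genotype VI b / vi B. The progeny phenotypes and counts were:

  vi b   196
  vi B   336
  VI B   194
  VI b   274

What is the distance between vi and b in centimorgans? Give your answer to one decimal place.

39.0 centimorgans

The recombinant classes are VI B and vi b: 194 + 196 = 390.
Recombination frequency = 390/1000 = 0.3900 ≈ 39.0%, i.e. 39.0 centimorgans.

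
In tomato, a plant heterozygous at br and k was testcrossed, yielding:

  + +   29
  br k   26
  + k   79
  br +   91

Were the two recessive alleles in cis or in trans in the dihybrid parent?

trans

The two most frequent classes are + k (79) and br + (91); these are the parental (non-recombinant) types.
So the F1 carried + k on one chromosome and br + on the other — the recessive alleles are on opposite chromosomes (trans / repulsion).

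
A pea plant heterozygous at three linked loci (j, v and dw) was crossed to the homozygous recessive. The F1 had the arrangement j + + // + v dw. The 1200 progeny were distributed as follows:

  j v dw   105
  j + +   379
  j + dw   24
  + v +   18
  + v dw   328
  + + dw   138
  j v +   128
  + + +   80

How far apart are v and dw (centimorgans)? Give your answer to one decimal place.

The two rarest classes, j + dw and + v +, are the double crossovers. Comparing them with the parentals, only the dw allele has switched, so dw is the middle locus and the order is j – dw – v.
Crossovers in the dw–v interval produce the single-crossover classes j v + and + + dw (128 + 138 = 266) plus the double crossovers (42).
RF(dw–v) = (266 + 42) / 1200 = 308/1200 = 0.2567 → 25.7 centimorgans.

25.7 centimorgans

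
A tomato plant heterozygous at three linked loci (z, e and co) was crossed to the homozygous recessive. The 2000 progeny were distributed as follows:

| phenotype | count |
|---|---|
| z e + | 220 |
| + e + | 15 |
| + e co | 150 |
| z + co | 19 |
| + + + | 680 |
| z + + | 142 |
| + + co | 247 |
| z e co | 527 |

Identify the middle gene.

The two most frequent reciprocal classes, z e co and + + +, are the parental types, so the F1 was z e co / + + +.
The two rarest classes, z + co and + e +, are the double crossovers. Comparing them with the parentals, only the e allele has switched, so e is the middle locus and the order is co – e – z.

e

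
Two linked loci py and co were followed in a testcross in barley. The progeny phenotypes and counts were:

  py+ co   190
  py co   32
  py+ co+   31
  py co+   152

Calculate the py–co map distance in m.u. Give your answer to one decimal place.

15.6 m.u.

The two most frequent classes, py+ co (190) and py co+ (152), are the parental types, so the F1 was py+ co / py co+.
The recombinant classes are py+ co+ and py co: 31 + 32 = 63.
Recombination frequency = 63/405 = 0.1556 ≈ 15.6%, i.e. 15.6 m.u.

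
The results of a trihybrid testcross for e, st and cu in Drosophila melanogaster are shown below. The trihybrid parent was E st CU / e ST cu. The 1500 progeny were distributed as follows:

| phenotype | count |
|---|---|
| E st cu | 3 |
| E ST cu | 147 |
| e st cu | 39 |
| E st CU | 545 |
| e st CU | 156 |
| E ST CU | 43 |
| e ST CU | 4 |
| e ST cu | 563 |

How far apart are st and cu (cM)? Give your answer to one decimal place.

The two rarest classes, E st cu and e ST CU, are the double crossovers. Comparing them with the parentals, only the cu allele has switched, so cu is the middle locus and the order is e – cu – st.
Crossovers in the cu–st interval produce the single-crossover classes E ST CU and e st cu (43 + 39 = 82) plus the double crossovers (7).
RF(cu–st) = (82 + 7) / 1500 = 89/1500 = 0.0593 → 5.9 cM.

5.9 cM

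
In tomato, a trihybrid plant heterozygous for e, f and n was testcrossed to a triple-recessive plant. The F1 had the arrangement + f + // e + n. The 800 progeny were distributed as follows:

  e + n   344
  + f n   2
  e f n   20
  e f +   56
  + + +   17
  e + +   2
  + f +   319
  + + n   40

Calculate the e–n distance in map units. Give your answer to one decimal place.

12.5 map units

The two rarest classes, + f n and e + +, are the double crossovers. Comparing them with the parentals, only the n allele has switched, so n is the middle locus and the order is e – n – f.
Crossovers in the e–n interval produce the single-crossover classes e f + and + + n (56 + 40 = 96) plus the double crossovers (4).
RF(e–n) = (96 + 4) / 800 = 100/800 = 0.1250 → 12.5 map units.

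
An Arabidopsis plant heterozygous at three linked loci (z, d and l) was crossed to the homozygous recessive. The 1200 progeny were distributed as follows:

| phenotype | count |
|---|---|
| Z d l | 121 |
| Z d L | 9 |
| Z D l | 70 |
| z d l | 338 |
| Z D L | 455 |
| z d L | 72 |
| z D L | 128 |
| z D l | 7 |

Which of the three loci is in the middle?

The two most frequent reciprocal classes, z d l and Z D L, are the parental types, so the F1 was z d l / Z D L.
The two rarest classes, z D l and Z d L, are the double crossovers. Comparing them with the parentals, only the d allele has switched, so d is the middle locus and the order is z – d – l.

d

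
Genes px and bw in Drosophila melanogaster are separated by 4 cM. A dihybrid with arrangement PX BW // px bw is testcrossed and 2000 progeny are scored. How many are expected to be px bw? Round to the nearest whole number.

960

A map distance of 4 cM corresponds to a recombination frequency of 0.040.
The F1 is PX BW / px bw, so px bw is a parental gamete class with expected frequency (1 − r)/2 = 0.960/2 = 0.4800.
Expected number = 0.4800 × 2000 = 960.00 ≈ 960.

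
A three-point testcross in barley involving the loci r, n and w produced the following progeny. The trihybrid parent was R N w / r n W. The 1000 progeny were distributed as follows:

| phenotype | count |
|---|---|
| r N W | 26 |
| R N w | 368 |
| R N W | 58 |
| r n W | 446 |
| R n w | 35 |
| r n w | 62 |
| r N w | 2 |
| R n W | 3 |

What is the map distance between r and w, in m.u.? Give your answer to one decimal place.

12.5 m.u.

The two rarest classes, r N w and R n W, are the double crossovers. Comparing them with the parentals, only the r allele has switched, so r is the middle locus and the order is n – r – w.
Crossovers in the r–w interval produce the single-crossover classes R N W and r n w (58 + 62 = 120) plus the double crossovers (5).
RF(r–w) = (120 + 5) / 1000 = 125/1000 = 0.1250 → 12.5 m.u.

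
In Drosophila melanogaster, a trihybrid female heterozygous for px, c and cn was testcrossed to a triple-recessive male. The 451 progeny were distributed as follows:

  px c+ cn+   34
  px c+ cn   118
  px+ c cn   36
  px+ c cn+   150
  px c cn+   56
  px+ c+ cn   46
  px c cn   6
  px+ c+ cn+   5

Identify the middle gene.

The two most frequent reciprocal classes, px+ c cn+ and px c+ cn, are the parental types, so the F1 was px+ c cn+ / px c+ cn.
The two rarest classes, px+ c+ cn+ and px c cn, are the double crossovers. Comparing them with the parentals, only the c allele has switched, so c is the middle locus and the order is cn – c – px.

c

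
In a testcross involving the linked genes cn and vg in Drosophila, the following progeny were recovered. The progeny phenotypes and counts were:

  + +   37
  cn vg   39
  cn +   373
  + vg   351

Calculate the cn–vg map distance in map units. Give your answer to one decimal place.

The two most frequent classes, + vg (351) and cn + (373), are the parental types, so the F1 was + vg / cn +.
The recombinant classes are + + and cn vg: 37 + 39 = 76.
Recombination frequency = 76/800 = 0.0950 ≈ 9.5%, i.e. 9.5 map units.

9.5 map units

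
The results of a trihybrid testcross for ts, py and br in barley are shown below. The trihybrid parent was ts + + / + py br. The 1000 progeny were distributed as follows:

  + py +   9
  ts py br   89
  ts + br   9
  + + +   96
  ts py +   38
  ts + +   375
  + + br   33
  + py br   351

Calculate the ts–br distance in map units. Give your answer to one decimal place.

20.3 map units

The two rarest classes, ts + br and + py +, are the double crossovers. Comparing them with the parentals, only the br allele has switched, so br is the middle locus and the order is ts – br – py.
Crossovers in the ts–br interval produce the single-crossover classes + + + and ts py br (96 + 89 = 185) plus the double crossovers (18).
RF(ts–br) = (185 + 18) / 1000 = 203/1000 = 0.2030 → 20.3 map units.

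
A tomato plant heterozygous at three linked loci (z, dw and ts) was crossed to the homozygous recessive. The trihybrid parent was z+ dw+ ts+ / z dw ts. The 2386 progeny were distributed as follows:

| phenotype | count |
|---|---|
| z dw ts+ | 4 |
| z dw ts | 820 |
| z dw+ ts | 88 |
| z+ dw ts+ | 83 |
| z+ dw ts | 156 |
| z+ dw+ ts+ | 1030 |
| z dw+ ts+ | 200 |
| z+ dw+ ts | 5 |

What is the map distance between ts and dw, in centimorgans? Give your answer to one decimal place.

The two rarest classes, z+ dw+ ts and z dw ts+, are the double crossovers. Comparing them with the parentals, only the ts allele has switched, so ts is the middle locus and the order is z – ts – dw.
Crossovers in the ts–dw interval produce the single-crossover classes z+ dw ts+ and z dw+ ts (83 + 88 = 171) plus the double crossovers (9).
RF(ts–dw) = (171 + 9) / 2386 = 180/2386 = 0.0754 → 7.5 centimorgans.

7.5 centimorgans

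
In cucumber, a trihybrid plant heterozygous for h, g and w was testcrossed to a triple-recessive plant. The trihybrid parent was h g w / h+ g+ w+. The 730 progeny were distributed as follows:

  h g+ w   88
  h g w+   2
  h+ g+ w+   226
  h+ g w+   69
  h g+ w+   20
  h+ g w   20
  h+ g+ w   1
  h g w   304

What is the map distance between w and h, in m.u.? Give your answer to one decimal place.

5.9 m.u.

The two rarest classes, h g w+ and h+ g+ w, are the double crossovers. Comparing them with the parentals, only the w allele has switched, so w is the middle locus and the order is h – w – g.
Crossovers in the h–w interval produce the single-crossover classes h+ g w and h g+ w+ (20 + 20 = 40) plus the double crossovers (3).
RF(h–w) = (40 + 3) / 730 = 43/730 = 0.0589 → 5.9 m.u.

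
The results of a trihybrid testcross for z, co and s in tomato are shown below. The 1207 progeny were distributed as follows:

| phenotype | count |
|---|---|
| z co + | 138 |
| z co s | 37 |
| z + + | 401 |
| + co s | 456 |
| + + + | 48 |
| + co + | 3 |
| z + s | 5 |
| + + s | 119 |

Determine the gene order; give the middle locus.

The two most frequent reciprocal classes, z + + and + co s, are the parental types, so the F1 was z + + / + co s.
The two rarest classes, z + s and + co +, are the double crossovers. Comparing them with the parentals, only the s allele has switched, so s is the middle locus and the order is co – s – z.

s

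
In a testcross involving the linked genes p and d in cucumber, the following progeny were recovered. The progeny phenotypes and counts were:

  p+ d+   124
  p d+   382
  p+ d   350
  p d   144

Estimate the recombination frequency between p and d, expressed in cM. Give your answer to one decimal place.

26.8 cM

The two most frequent classes, p+ d (350) and p d+ (382), are the parental types, so the F1 was p+ d / p d+.
The recombinant classes are p+ d+ and p d: 124 + 144 = 268.
Recombination frequency = 268/1000 = 0.2680 ≈ 26.8%, i.e. 26.8 cM.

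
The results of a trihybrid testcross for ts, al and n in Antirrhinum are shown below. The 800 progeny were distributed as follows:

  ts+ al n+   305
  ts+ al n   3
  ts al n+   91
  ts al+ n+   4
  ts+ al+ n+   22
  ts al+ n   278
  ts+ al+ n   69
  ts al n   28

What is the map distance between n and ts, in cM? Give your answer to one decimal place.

20.9 cM

The two most frequent reciprocal classes, ts+ al n+ and ts al+ n, are the parental types, so the F1 was ts+ al n+ / ts al+ n.
The two rarest classes, ts+ al n and ts al+ n+, are the double crossovers. Comparing them with the parentals, only the n allele has switched, so n is the middle locus and the order is ts – n – al.
Crossovers in the ts–n interval produce the single-crossover classes ts al n+ and ts+ al+ n (91 + 69 = 160) plus the double crossovers (7).
RF(ts–n) = (160 + 7) / 800 = 167/800 = 0.2087 → 20.9 cM.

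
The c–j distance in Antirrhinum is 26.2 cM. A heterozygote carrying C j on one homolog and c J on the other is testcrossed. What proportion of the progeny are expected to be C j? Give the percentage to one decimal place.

A map distance of 26.2 cM corresponds to a recombination frequency of 0.262.
The F1 is C j / c J, so C j is a parental gamete class with expected frequency (1 − r)/2 = 0.738/2 = 0.3690.
That is 0.3690 = 36.9% of the progeny.

36.9%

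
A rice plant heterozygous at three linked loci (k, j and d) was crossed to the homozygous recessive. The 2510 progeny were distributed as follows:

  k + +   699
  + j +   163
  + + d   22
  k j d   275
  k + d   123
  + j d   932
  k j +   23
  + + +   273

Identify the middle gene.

j

The two most frequent reciprocal classes, k + + and + j d, are the parental types, so the F1 was k + + / + j d.
The two rarest classes, k j + and + + d, are the double crossovers. Comparing them with the parentals, only the j allele has switched, so j is the middle locus and the order is k – j – d.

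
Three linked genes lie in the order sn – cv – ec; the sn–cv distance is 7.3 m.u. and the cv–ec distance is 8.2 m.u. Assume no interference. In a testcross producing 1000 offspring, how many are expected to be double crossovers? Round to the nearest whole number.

Map distances give recombination frequencies of 0.073 and 0.082 for the two intervals.
With no interference, expected double-crossover frequency = 0.073 × 0.082 = 0.00599.
Expected number = 0.00599 × 1000 = 5.99 ≈ 6.

6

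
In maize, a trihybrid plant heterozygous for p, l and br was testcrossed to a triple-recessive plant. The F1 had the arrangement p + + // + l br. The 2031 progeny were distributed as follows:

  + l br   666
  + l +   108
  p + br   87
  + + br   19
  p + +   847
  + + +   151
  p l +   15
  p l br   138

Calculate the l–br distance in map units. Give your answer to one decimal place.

11.3 map units

The two rarest classes, p l + and + + br, are the double crossovers. Comparing them with the parentals, only the l allele has switched, so l is the middle locus and the order is p – l – br.
Crossovers in the l–br interval produce the single-crossover classes p + br and + l + (87 + 108 = 195) plus the double crossovers (34).
RF(l–br) = (195 + 34) / 2031 = 229/2031 = 0.1128 → 11.3 map units.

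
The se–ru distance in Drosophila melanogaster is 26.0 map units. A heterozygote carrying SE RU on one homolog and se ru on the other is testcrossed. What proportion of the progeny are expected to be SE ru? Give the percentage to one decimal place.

A map distance of 26.0 map units corresponds to a recombination frequency of 0.260.
The F1 is SE RU / se ru, so SE ru is a recombinant gamete class with expected frequency r/2 = 0.260/2 = 0.1300.
That is 0.1300 = 13.0% of the progeny.

13.0%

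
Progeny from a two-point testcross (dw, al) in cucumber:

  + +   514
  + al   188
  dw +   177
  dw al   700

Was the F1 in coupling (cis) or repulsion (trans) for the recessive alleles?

The two most frequent classes are + + (514) and dw al (700); these are the parental (non-recombinant) types.
So the F1 carried + + on one chromosome and dw al on the other — the recessive alleles are on the same chromosome (cis / coupling).

cis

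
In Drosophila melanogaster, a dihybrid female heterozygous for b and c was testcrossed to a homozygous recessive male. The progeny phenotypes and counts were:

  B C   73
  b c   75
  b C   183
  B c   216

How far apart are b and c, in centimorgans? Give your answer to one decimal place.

27.1 centimorgans

The two most frequent classes, B c (216) and b C (183), are the parental types, so the F1 was B c / b C.
The recombinant classes are B C and b c: 73 + 75 = 148.
Recombination frequency = 148/547 = 0.2706 ≈ 27.1%, i.e. 27.1 centimorgans.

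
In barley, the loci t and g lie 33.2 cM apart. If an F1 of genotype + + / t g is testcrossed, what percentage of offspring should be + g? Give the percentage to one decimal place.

16.6%

A map distance of 33.2 cM corresponds to a recombination frequency of 0.332.
The F1 is + + / t g, so + g is a recombinant gamete class with expected frequency r/2 = 0.332/2 = 0.1660.
That is 0.1660 = 16.6% of the progeny.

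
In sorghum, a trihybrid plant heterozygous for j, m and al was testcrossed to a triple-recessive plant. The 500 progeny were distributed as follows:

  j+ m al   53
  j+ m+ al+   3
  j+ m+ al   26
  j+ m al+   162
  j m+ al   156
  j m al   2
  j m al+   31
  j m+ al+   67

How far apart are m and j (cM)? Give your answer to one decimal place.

12.4 cM

The two most frequent reciprocal classes, j+ m al+ and j m+ al, are the parental types, so the F1 was j+ m al+ / j m+ al.
The two rarest classes, j+ m+ al+ and j m al, are the double crossovers. Comparing them with the parentals, only the m allele has switched, so m is the middle locus and the order is j – m – al.
Crossovers in the j–m interval produce the single-crossover classes j m al+ and j+ m+ al (31 + 26 = 57) plus the double crossovers (5).
RF(j–m) = (57 + 5) / 500 = 62/500 = 0.1240 → 12.4 cM.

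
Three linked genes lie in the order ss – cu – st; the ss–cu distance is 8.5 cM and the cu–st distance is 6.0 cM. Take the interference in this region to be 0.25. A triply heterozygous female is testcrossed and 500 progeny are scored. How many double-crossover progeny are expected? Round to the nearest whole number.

2

Map distances give recombination frequencies of 0.085 and 0.060 for the two intervals.
With interference 0.25 (so coincidence = 0.75), expected double-crossover frequency = 0.085 × 0.060 × 0.75 = 0.00383.
Expected number = 0.00383 × 500 = 1.91 ≈ 2.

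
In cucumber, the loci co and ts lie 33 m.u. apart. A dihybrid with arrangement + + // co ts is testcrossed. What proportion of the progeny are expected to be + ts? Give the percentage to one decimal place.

A map distance of 33 m.u. corresponds to a recombination frequency of 0.330.
The F1 is + + / co ts, so + ts is a recombinant gamete class with expected frequency r/2 = 0.330/2 = 0.1650.
That is 0.1650 = 16.5% of the progeny.

16.5%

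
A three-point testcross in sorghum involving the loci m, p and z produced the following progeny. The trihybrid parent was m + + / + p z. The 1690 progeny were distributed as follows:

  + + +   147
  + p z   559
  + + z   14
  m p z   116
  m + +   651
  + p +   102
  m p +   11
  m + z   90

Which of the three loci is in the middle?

The two rarest classes, m p + and + + z, are the double crossovers. Comparing them with the parentals, only the p allele has switched, so p is the middle locus and the order is m – p – z.

p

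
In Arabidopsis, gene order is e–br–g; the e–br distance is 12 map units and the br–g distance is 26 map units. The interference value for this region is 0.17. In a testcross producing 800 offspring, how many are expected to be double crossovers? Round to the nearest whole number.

21

Map distances give recombination frequencies of 0.120 and 0.260 for the two intervals.
With interference 0.17 (so coincidence = 0.83), expected double-crossover frequency = 0.120 × 0.260 × 0.83 = 0.02590.
Expected number = 0.02590 × 800 = 20.72 ≈ 21.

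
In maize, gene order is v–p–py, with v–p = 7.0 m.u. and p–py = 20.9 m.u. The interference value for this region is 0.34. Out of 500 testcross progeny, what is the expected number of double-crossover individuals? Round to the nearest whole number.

5

Map distances give recombination frequencies of 0.070 and 0.209 for the two intervals.
With interference 0.34 (so coincidence = 0.66), expected double-crossover frequency = 0.070 × 0.209 × 0.66 = 0.00966.
Expected number = 0.00966 × 500 = 4.83 ≈ 5.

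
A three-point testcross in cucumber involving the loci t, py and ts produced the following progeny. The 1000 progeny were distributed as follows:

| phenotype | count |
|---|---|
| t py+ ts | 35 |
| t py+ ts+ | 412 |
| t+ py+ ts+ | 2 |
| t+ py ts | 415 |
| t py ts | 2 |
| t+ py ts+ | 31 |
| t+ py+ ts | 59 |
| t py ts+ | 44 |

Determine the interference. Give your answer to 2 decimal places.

The two most frequent reciprocal classes, t py+ ts+ and t+ py ts, are the parental types, so the F1 was t py+ ts+ / t+ py ts.
The two rarest classes, t+ py+ ts+ and t py ts, are the double crossovers. Comparing them with the parentals, only the t allele has switched, so t is the middle locus and the order is py – t – ts.
py–t: (103 + 4)/1000 = 0.1070; t–ts: (66 + 4)/1000 = 0.0700.
Expected DCO frequency = 0.1070 × 0.0700 ≈ 0.00749; observed = 4/1000 ≈ 0.00400.
Coefficient of coincidence = 0.00400/0.00749 ≈ 0.53; interference = 1 − 0.53 = 0.47.

0.47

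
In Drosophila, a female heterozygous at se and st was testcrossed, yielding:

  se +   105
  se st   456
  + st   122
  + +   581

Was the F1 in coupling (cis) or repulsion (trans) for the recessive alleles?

cis

The two most frequent classes are + + (581) and se st (456); these are the parental (non-recombinant) types.
So the F1 carried + + on one chromosome and se st on the other — the recessive alleles are on the same chromosome (cis / coupling).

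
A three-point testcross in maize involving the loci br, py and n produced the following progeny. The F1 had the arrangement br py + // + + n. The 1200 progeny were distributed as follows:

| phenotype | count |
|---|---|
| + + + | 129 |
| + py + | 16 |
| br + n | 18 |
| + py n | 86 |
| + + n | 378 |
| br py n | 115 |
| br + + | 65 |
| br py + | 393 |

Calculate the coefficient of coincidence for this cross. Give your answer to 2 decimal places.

The two rarest classes, + py + and br + n, are the double crossovers. Comparing them with the parentals, only the br allele has switched, so br is the middle locus and the order is n – br – py.
n–br: (244 + 34)/1200 = 0.2317; br–py: (151 + 34)/1200 = 0.1542.
Expected DCO frequency = 0.2317 × 0.1542 ≈ 0.03573; observed = 34/1200 ≈ 0.02833.
Coefficient of coincidence = 0.02833/0.03573 ≈ 0.79.

0.79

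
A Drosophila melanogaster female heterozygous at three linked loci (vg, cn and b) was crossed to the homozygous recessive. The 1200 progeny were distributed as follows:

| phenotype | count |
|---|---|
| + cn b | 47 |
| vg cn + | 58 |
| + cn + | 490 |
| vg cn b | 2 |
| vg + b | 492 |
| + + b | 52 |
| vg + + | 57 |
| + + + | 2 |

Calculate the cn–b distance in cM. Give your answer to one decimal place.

9.0 cM

The two most frequent reciprocal classes, vg + b and + cn +, are the parental types, so the F1 was vg + b / + cn +.
The two rarest classes, vg cn b and + + +, are the double crossovers. Comparing them with the parentals, only the cn allele has switched, so cn is the middle locus and the order is b – cn – vg.
Crossovers in the b–cn interval produce the single-crossover classes vg + + and + cn b (57 + 47 = 104) plus the double crossovers (4).
RF(b–cn) = (104 + 4) / 1200 = 108/1200 = 0.0900 → 9.0 cM.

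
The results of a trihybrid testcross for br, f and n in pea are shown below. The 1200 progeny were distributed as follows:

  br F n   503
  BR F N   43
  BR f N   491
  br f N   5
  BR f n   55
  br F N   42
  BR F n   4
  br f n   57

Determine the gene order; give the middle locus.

The two most frequent reciprocal classes, br F n and BR f N, are the parental types, so the F1 was br F n / BR f N.
The two rarest classes, BR F n and br f N, are the double crossovers. Comparing them with the parentals, only the br allele has switched, so br is the middle locus and the order is n – br – f.

br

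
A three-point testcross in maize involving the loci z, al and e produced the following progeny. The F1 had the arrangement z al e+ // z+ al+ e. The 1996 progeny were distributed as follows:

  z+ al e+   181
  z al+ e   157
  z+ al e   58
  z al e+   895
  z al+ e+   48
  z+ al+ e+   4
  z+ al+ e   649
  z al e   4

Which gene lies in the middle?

The two rarest classes, z al e and z+ al+ e+, are the double crossovers. Comparing them with the parentals, only the e allele has switched, so e is the middle locus and the order is z – e – al.

e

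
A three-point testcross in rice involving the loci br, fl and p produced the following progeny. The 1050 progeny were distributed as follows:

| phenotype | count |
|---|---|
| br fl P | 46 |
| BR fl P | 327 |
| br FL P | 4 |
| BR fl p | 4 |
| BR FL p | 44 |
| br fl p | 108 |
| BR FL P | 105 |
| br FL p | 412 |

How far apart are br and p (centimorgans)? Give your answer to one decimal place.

9.3 centimorgans

The two most frequent reciprocal classes, BR fl P and br FL p, are the parental types, so the F1 was BR fl P / br FL p.
The two rarest classes, BR fl p and br FL P, are the double crossovers. Comparing them with the parentals, only the p allele has switched, so p is the middle locus and the order is br – p – fl.
Crossovers in the br–p interval produce the single-crossover classes br fl P and BR FL p (46 + 44 = 90) plus the double crossovers (8).
RF(br–p) = (90 + 8) / 1050 = 98/1050 = 0.0933 → 9.3 centimorgans.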